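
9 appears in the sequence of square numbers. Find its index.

3

We need n² = 9, so n = √9 = 3.
Check: 3² = 9. ✓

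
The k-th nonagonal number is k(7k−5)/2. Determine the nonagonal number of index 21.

1491

The 21st nonagonal number is n(7n−5)/2 with n = 21.
21·(7·21 − 5)/2 = 21·142/2 = 21·71 = 1491.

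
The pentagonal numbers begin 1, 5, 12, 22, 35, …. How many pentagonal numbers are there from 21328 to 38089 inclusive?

The n-th pentagonal number is n(3n−1)/2.
Smallest index with value ≥ 21328: n = 120 (giving 21540).
Largest index with value ≤ 38089: n = 159 (giving 37842).
Indices 120 through 159: 40 terms.

40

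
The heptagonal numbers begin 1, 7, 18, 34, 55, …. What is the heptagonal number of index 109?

The 109th heptagonal number is n(5n−3)/2 with n = 109.
109·(5·109 − 3)/2 = 109·542/2 = 109·271 = 29539.

29539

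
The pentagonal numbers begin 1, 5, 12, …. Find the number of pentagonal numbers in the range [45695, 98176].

The n-th pentagonal number is n(3n−1)/2.
Smallest index with value ≥ 45695: n = 175 (giving 45850).
Largest index with value ≤ 98176: n = 256 (giving 98176).
Indices 175 through 256: 82 terms.

82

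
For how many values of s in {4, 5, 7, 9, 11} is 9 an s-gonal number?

2

s = 4: P(4, 3) = 9. ✓
s = 5: P(5, 2) = 5 and P(5, 3) = 12; 9 is not s-gonal.
s = 7: P(7, 2) = 7 and P(7, 3) = 18; 9 is not s-gonal.
s = 9: P(9, 2) = 9. ✓
s = 11: P(11, 1) = 1 and P(11, 2) = 11; 9 is not s-gonal.
Hits: s ∈ {4, 9} → 2.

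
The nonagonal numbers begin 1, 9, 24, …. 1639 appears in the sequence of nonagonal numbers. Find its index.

22

Set n(7n−5)/2 = 1639, giving 7n² − 5n − 3278 = 0.
The discriminant is 25 + 56·1639 = 91809, and √91809 = 303.
So n = (5 + 303) / 14 = 308/14 = 22.
Check: 22·(7·22 − 5)/2 = 1639. ✓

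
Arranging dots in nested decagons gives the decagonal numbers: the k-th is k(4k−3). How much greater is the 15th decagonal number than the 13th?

15·(4·15 − 3) = 855 and 13·(4·13 − 3) = 637.
Difference: 855 − 637 = 218.

218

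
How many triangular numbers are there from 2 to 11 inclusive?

3

The n-th triangular number is n(n+1)/2.
Smallest index with value ≥ 2: n = 2 (giving 3).
Largest index with value ≤ 11: n = 4 (giving 10).
Indices 2 through 4: 3 terms.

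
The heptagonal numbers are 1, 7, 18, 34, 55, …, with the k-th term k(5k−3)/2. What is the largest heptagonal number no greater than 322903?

321664

Solve n(5n−3)/2 ≤ 322903 for integer n.
n = 359 gives 321664 ≤ 322903, while n = 360 gives 323460 > 322903; so the answer is 321664.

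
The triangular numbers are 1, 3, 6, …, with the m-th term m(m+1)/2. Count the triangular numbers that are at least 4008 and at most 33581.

The n-th triangular number is n(n+1)/2.
Smallest index with value ≥ 4008: n = 90 (giving 4095).
Largest index with value ≤ 33581: n = 258 (giving 33411).
Indices 90 through 258: 169 terms.

169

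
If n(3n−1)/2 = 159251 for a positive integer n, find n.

Set n(3n−1)/2 = 159251, giving 3n² − n − 318502 = 0.
The discriminant is 1 + 24·159251 = 3822025, and √3822025 = 1955.
So n = (1 + 1955) / 6 = 1956/6 = 326.

326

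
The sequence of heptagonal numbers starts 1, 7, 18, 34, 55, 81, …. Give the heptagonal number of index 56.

The 56th heptagonal number is n(5n−3)/2 with n = 56.
56·(5·56 − 3)/2 = 56·277/2 = 7756.

7756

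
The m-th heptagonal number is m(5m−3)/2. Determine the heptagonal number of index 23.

23·(5·23 − 3)/2 = 23·112/2 = 23·56 = 1288.

1288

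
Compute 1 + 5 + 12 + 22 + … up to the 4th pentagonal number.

Σ i(3i−1)/2 = (3Σi² − Σi) / 2 over i = 1..4.
Σi = 10 and Σi² = 30.
(3·30 − 1·10) / 2 = 80/2 = 40.

40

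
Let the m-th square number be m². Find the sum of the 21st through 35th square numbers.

12040

Σ_{i=21}^{35} i² = 14910 − 2870 = 12040.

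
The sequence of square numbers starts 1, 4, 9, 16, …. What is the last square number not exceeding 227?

225

Solve n² ≤ 227 for integer n.
n = 15 gives 225 ≤ 227, while n = 16 gives 256 > 227; so the answer is 225.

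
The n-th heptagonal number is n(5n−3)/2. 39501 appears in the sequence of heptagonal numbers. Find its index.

Set n(5n−3)/2 = 39501, giving 5n² − 3n − 79002 = 0.
The discriminant is 9 + 40·39501 = 1580049, and √1580049 = 1257.
So n = (3 + 1257) / 10 = 1260/10 = 126.
Check: 126·(5·126 − 3)/2 = 39501. ✓

126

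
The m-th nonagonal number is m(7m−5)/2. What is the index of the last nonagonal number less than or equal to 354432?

318

Solve n(7n−5)/2 ≤ 354432 for integer n.
n = 318 gives 353139 ≤ 354432, while n = 319 gives 355366 > 354432; so the answer is index 318.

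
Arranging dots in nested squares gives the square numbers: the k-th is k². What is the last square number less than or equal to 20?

16

Solve n² ≤ 20 for integer n.
n = 4 gives 16 ≤ 20, while n = 5 gives 25 > 20; so the answer is 16.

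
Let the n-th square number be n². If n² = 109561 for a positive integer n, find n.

331

We need n² = 109561, so n = √109561 = 331.
Check: 331² = 109561. ✓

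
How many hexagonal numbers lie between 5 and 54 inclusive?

The n-th hexagonal number is n(2n−1).
Smallest index with value ≥ 5: n = 2 (giving 6).
Largest index with value ≤ 54: n = 5 (giving 45).
Indices 2 through 5: 4 terms.

4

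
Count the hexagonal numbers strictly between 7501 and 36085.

73

The n-th hexagonal number is n(2n−1).
Smallest index with value > 7501: n = 62 (giving 7626).
Largest index with value < 36085: n = 134 (giving 35778).
Indices 62 through 134: 73 terms.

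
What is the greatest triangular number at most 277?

Solve n(n+1)/2 ≤ 277 for integer n.
n = 23 gives 276 ≤ 277, while n = 24 gives 300 > 277; so the answer is 276.

276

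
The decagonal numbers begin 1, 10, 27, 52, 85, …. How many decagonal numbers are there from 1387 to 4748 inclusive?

16

The n-th decagonal number is n(4n−3).
Smallest index with value ≥ 1387: n = 19 (giving 1387).
Largest index with value ≤ 4748: n = 34 (giving 4522).
Indices 19 through 34: 16 terms.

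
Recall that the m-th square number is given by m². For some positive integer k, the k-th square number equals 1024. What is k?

32

We need n² = 1024, so n = √1024 = 32.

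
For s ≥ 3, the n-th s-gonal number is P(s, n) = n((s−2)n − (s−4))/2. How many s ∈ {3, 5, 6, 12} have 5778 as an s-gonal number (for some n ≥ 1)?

s = 3: P(3, 107) = 5778. ✓
s = 5: P(5, 62) = 5735 and P(5, 63) = 5922; 5778 is not s-gonal.
s = 6: P(6, 54) = 5778. ✓
s = 12: P(12, 34) = 5644 and P(12, 35) = 5985; 5778 is not s-gonal.
Hits: s ∈ {3, 6} → 2.

2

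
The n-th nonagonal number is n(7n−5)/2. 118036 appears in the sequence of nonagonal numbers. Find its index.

184

Set n(7n−5)/2 = 118036, giving 7n² − 5n − 236072 = 0.
So n = (5 + 2571) / 14 = 2576/14 = 184.
Check: 184·(7·184 − 5)/2 = 118036. ✓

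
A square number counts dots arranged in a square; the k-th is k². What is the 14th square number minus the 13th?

27

n² − (n−1)² = 2n − 1, so 14² − 13² = 2·14 − 1 = 27.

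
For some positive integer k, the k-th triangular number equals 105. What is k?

Set n(n+1)/2 = 105, giving n² + n − 210 = 0.
The discriminant is 1 + 8·105 = 841, and √841 = 29.
So n = (-1 + 29) / 2 = 28/2 = 14.

14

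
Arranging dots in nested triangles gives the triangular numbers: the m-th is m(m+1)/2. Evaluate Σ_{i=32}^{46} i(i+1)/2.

11840

Σ i(i+1)/2 = (Σi² + Σi) / 2 over i = 32..46.
Σi = 1081 − 496 = 585 and Σi² = 33511 − 10416 = 23095.
(1·23095 + 1·585) / 2 = 23680/2 = 11840.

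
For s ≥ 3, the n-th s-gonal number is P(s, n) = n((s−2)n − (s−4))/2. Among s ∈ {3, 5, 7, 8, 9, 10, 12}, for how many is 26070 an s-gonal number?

1

s = 3: P(3, 227) = 25878 and P(3, 228) = 26106; 26070 is not s-gonal.
s = 5: P(5, 132) = 26070. ✓
s = 7: P(7, 102) = 25857 and P(7, 103) = 26368; 26070 is not s-gonal.
s = 8: P(8, 93) = 25761 and P(8, 94) = 26320; 26070 is not s-gonal.
s = 9: P(9, 86) = 25671 and P(9, 87) = 26274; 26070 is not s-gonal.
s = 10: P(10, 81) = 26001 and P(10, 82) = 26650; 26070 is not s-gonal.
s = 12: P(12, 72) = 25632 and P(12, 73) = 26353; 26070 is not s-gonal.
Hits: s ∈ {5} → 1.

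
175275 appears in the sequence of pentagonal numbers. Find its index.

Set n(3n−1)/2 = 175275, giving 3n² − n − 350550 = 0.
The discriminant is 1 + 24·175275 = 4206601, and √4206601 = 2051.
So n = (1 + 2051) / 6 = 2052/6 = 342.

342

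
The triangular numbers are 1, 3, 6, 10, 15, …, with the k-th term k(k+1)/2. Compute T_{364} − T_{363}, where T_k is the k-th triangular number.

364

Consecutive triangular numbers differ by n: T_{364} − T_{363} = 364.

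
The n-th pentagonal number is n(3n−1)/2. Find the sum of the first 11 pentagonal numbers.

726

Σ i(3i−1)/2 = (3Σi² − Σi) / 2 over i = 1..11.
Σi = 66 and Σi² = 506.
(3·506 − 1·66) / 2 = 1452/2 = 726.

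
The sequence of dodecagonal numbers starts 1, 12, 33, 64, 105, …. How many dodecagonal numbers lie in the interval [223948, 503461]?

105

The n-th dodecagonal number is n(5n−4).
Smallest index with value ≥ 223948: n = 213 (giving 225993).
Largest index with value ≤ 503461: n = 317 (giving 501177).
Indices 213 through 317: 105 terms.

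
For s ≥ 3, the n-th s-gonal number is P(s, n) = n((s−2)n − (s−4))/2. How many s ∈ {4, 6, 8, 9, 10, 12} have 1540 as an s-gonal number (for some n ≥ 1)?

2

s = 4: P(4, 39) = 1521 and P(4, 40) = 1600; 1540 is not s-gonal.
s = 6: P(6, 28) = 1540. ✓
s = 8: P(8, 22) = 1408 and P(8, 23) = 1541; 1540 is not s-gonal.
s = 9: P(9, 21) = 1491 and P(9, 22) = 1639; 1540 is not s-gonal.
s = 10: P(10, 20) = 1540. ✓
s = 12: P(12, 17) = 1377 and P(12, 18) = 1548; 1540 is not s-gonal.
Hits: s ∈ {6, 10} → 2.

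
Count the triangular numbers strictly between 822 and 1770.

18

The n-th triangular number is n(n+1)/2.
Smallest index with value > 822: n = 41 (giving 861).
Largest index with value < 1770: n = 58 (giving 1711).
Indices 41 through 58: 18 terms.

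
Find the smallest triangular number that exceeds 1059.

1081

Solve n(n+1)/2 > 1059 for integer n.
The largest n with value ≤ 1059 is 45 (since 1035 ≤ 1059 < 1081), so the first above is n = 46, value 1081.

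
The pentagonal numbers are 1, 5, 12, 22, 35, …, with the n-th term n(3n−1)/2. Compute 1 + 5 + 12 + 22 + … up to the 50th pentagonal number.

63750

Σ i(3i−1)/2 = (3Σi² − Σi) / 2 over i = 1..50.
Σi = 1275 and Σi² = 42925.
(3·42925 − 1·1275) / 2 = 127500/2 = 63750.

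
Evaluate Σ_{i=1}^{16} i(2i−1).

2856

Σ i(2i−1) = 2Σi² − Σi over i = 1..16.
Σi = 136 and Σi² = 1496.
2·1496 − 1·136 = 2856.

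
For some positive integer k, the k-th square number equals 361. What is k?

19

We need n² = 361, so n = √361 = 19.
Check: 19² = 361. ✓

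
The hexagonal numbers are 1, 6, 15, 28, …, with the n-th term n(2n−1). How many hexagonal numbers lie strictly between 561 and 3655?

The n-th hexagonal number is n(2n−1).
Smallest index with value > 561: n = 18 (giving 630).
Largest index with value < 3655: n = 42 (giving 3486).
Indices 18 through 42: 25 terms.

25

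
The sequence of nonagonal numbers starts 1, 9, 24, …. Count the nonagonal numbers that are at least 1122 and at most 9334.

34

The n-th nonagonal number is n(7n−5)/2.
Smallest index with value ≥ 1122: n = 19 (giving 1216).
Largest index with value ≤ 9334: n = 52 (giving 9334).
Indices 19 through 52: 34 terms.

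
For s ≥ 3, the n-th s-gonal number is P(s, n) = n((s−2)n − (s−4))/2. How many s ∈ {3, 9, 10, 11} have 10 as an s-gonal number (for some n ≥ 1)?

2

s = 3: P(3, 4) = 10. ✓
s = 9: P(9, 2) = 9 and P(9, 3) = 24; 10 is not s-gonal.
s = 10: P(10, 2) = 10. ✓
s = 11: P(11, 1) = 1 and P(11, 2) = 11; 10 is not s-gonal.
Hits: s ∈ {3, 10} → 2.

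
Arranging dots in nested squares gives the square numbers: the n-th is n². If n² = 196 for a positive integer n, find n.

14

We need n² = 196, so n = √196 = 14.
Check: 14² = 196. ✓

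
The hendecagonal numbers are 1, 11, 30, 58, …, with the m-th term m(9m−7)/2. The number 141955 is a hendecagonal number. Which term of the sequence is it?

Set n(9n−7)/2 = 141955, giving 9n² − 7n − 283910 = 0.
The discriminant is 49 + 72·141955 = 10220809, and √10220809 = 3197.
So n = (7 + 3197) / 18 = 3204/18 = 178.

178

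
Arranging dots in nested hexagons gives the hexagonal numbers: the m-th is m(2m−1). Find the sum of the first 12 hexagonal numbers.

Σ i(2i−1) = 2Σi² − Σi over i = 1..12.
Σi = 78 and Σi² = 650.
2·650 − 1·78 = 1222.

1222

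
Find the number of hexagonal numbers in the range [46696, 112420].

The n-th hexagonal number is n(2n−1).
Smallest index with value ≥ 46696: n = 154 (giving 47278).
Largest index with value ≤ 112420: n = 237 (giving 112101).
Indices 154 through 237: 84 terms.

84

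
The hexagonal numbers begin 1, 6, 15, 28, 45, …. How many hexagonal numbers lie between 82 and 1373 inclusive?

20

The n-th hexagonal number is n(2n−1).
Smallest index with value ≥ 82: n = 7 (giving 91).
Largest index with value ≤ 1373: n = 26 (giving 1326).
Indices 7 through 26: 20 terms.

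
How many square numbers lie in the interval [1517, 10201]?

The n-th square number is n².
Smallest index with value ≥ 1517: n = 39 (giving 1521).
Largest index with value ≤ 10201: n = 101 (giving 10201).
Indices 39 through 101: 63 terms.

63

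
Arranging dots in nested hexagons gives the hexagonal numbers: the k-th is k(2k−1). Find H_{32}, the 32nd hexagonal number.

2016

32·(2·32 − 1) = 32·63 = 2016.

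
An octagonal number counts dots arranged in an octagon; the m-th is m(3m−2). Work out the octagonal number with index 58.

58·(3·58 − 2) = 58·172 = 9976.

9976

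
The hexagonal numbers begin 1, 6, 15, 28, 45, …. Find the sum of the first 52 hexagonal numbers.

Σ i(2i−1) = 2Σi² − Σi over i = 1..52.
Σi = 1378 and Σi² = 48230.
2·48230 − 1·1378 = 95082.

95082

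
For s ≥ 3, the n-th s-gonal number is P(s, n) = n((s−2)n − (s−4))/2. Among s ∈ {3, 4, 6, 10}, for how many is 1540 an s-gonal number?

3

s = 3: P(3, 55) = 1540. ✓
s = 4: P(4, 39) = 1521 and P(4, 40) = 1600; 1540 is not s-gonal.
s = 6: P(6, 28) = 1540. ✓
s = 10: P(10, 20) = 1540. ✓
Hits: s ∈ {3, 6, 10} → 3.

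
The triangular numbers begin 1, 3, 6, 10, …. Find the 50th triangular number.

1275

50·51/2 = 2550/2 = 1275.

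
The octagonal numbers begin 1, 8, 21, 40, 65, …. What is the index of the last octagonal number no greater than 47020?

Solve n(3n−2) ≤ 47020 for integer n.
n = 125 gives 46625 ≤ 47020, while n = 126 gives 47376 > 47020; so the answer is index 125.

125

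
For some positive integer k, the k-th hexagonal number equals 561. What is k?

Set n(2n−1) = 561, giving 2n² − n − 561 = 0.
The discriminant is 1 + 8·561 = 4489, and √4489 = 67.
So n = (1 + 67) / 4 = 68/4 = 17.
Check: 17·(2·17 − 1) = 561. ✓

17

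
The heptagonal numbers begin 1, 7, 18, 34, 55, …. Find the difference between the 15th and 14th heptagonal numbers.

Consecutive heptagonal numbers differ by 5n − 4: here 5·15 − 4 = 71.

71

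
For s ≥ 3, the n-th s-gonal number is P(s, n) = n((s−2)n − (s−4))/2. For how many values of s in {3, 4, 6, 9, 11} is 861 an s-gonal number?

2

s = 3: P(3, 41) = 861. ✓
s = 4: P(4, 29) = 841 and P(4, 30) = 900; 861 is not s-gonal.
s = 6: P(6, 21) = 861. ✓
s = 9: P(9, 16) = 856 and P(9, 17) = 969; 861 is not s-gonal.
s = 11: P(11, 14) = 833 and P(11, 15) = 960; 861 is not s-gonal.
Hits: s ∈ {3, 6} → 2.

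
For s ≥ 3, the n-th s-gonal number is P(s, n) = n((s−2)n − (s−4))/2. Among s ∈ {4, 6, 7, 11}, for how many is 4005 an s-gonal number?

s = 4: P(4, 63) = 3969 and P(4, 64) = 4096; 4005 is not s-gonal.
s = 6: P(6, 45) = 4005. ✓
s = 7: P(7, 40) = 3940 and P(7, 41) = 4141; 4005 is not s-gonal.
s = 11: P(11, 30) = 3945 and P(11, 31) = 4216; 4005 is not s-gonal.
Hits: s ∈ {6} → 1.

1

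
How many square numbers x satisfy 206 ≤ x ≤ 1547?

25

The n-th square number is n².
Smallest index with value ≥ 206: n = 15 (giving 225).
Largest index with value ≤ 1547: n = 39 (giving 1521).
Indices 15 through 39: 25 terms.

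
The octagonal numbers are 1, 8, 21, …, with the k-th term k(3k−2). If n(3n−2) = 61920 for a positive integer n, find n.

Set n(3n−2) = 61920, giving 3n² − 2n − 61920 = 0.
The discriminant is 4 + 12·61920 = 743044, and √743044 = 862.
So n = (2 + 862) / 6 = 864/6 = 144.

144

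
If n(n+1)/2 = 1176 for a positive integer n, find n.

Set n(n+1)/2 = 1176, giving n² + n − 2352 = 0.
The discriminant is 1 + 8·1176 = 9409, and √9409 = 97.
So n = (-1 + 97) / 2 = 96/2 = 48.

48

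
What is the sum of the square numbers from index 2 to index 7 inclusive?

139

Σ_{i=2}^{7} i² = 140 − 1 = 139.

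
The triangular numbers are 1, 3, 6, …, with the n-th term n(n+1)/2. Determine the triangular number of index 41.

41·42/2 = 1722/2 = 861.

861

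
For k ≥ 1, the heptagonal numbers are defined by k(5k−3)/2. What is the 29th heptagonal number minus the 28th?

Consecutive heptagonal numbers differ by 5n − 4: here 5·29 − 4 = 141.

141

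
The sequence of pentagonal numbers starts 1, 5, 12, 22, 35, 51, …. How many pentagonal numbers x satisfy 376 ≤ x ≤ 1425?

The n-th pentagonal number is n(3n−1)/2.
Smallest index with value ≥ 376: n = 16 (giving 376).
Largest index with value ≤ 1425: n = 30 (giving 1335).
Indices 16 through 30: 15 terms.

15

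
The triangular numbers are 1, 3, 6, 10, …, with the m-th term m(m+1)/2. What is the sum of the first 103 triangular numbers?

187460

Σ i(i+1)/2 = (Σi² + Σi) / 2 over i = 1..103.
Σi = 5356 and Σi² = 369564.
(1·369564 + 1·5356) / 2 = 374920/2 = 187460.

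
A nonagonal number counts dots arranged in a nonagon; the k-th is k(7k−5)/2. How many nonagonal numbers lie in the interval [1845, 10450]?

32

The n-th nonagonal number is n(7n−5)/2.
Smallest index with value ≥ 1845: n = 24 (giving 1956).
Largest index with value ≤ 10450: n = 55 (giving 10450).
Indices 24 through 55: 32 terms.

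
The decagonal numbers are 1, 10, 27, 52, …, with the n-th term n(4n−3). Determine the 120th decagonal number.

The 120th decagonal number is n(4n−3) with n = 120.
120·(4·120 − 3) = 120·477 = 57240.

57240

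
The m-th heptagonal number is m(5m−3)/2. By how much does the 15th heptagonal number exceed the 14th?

Consecutive heptagonal numbers differ by 5n − 4: here 5·15 − 4 = 71.

71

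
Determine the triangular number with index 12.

The 12th triangular number is n(n+1)/2 with n = 12.
12·13/2 = 156/2 = 78.

78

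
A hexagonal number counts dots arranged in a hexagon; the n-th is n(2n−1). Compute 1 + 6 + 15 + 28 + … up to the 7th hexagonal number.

252

Σ i(2i−1) = 2Σi² − Σi over i = 1..7.
Σi = 28 and Σi² = 140.
2·140 − 1·28 = 252.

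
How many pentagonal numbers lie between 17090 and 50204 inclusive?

The n-th pentagonal number is n(3n−1)/2.
Smallest index with value ≥ 17090: n = 107 (giving 17120).
Largest index with value ≤ 50204: n = 183 (giving 50142).
Indices 107 through 183: 77 terms.

77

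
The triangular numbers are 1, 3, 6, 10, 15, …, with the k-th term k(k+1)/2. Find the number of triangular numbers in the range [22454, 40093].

The n-th triangular number is n(n+1)/2.
Smallest index with value ≥ 22454: n = 212 (giving 22578).
Largest index with value ≤ 40093: n = 282 (giving 39903).
Indices 212 through 282: 71 terms.

71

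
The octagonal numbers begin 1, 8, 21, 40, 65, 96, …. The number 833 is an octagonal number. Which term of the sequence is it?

Set n(3n−2) = 833, giving 3n² − 2n − 833 = 0.
The discriminant is 4 + 12·833 = 10000, and √10000 = 100.
So n = (2 + 100) / 6 = 102/6 = 17.

17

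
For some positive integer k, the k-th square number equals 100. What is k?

We need n² = 100, so n = √100 = 10.

10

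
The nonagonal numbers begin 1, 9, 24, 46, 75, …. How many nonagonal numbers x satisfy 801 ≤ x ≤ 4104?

19

The n-th nonagonal number is n(7n−5)/2.
Smallest index with value ≥ 801: n = 16 (giving 856).
Largest index with value ≤ 4104: n = 34 (giving 3961).
Indices 16 through 34: 19 terms.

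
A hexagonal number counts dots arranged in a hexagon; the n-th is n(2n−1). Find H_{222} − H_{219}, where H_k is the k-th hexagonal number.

2643

222·(2·222 − 1) = 98346 and 219·(2·219 − 1) = 95703.
Difference: 98346 − 95703 = 2643.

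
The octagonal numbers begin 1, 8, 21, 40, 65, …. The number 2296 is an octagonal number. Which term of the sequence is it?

28

Set n(3n−2) = 2296, giving 3n² − 2n − 2296 = 0.
The discriminant is 4 + 12·2296 = 27556, and √27556 = 166.
So n = (2 + 166) / 6 = 168/6 = 28.
Check: 28·(3·28 − 2) = 2296. ✓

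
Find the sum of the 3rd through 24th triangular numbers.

2596

Σ i(i+1)/2 = (Σi² + Σi) / 2 over i = 3..24.
Σi = 300 − 3 = 297 and Σi² = 4900 − 5 = 4895.
(1·4895 + 1·297) / 2 = 5192/2 = 2596.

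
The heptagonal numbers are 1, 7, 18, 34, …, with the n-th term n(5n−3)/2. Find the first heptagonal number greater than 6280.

Solve n(5n−3)/2 > 6280 for integer n.
The largest n with value ≤ 6280 is 50 (since 6175 ≤ 6280 < 6426), so the first above is n = 51, value 6426.

6426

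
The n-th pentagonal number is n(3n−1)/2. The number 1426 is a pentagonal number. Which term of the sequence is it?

Set n(3n−1)/2 = 1426, giving 3n² − n − 2852 = 0.
So n = (1 + 185) / 6 = 186/6 = 31.
Check: 31·(3·31 − 1)/2 = 1426. ✓

31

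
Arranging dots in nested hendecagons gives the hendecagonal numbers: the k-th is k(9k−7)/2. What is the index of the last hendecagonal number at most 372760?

Solve n(9n−7)/2 ≤ 372760 for integer n.
n = 288 gives 372240 ≤ 372760, while n = 289 gives 374833 > 372760; so the answer is index 288.

288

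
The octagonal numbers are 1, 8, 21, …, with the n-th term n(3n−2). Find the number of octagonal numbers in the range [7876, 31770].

The n-th octagonal number is n(3n−2).
Smallest index with value ≥ 7876: n = 52 (giving 8008).
Largest index with value ≤ 31770: n = 103 (giving 31621).
Indices 52 through 103: 52 terms.

52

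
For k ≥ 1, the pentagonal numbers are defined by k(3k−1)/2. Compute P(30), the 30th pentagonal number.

The 30th pentagonal number is n(3n−1)/2 with n = 30.
30·(3·30 − 1)/2 = 30·89/2 = 1335.

1335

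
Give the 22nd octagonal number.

The 22nd octagonal number is n(3n−2) with n = 22.
22·(3·22 − 2) = 22·64 = 1408.

1408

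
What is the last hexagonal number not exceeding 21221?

21115

Solve n(2n−1) ≤ 21221 for integer n.
n = 103 gives 21115 ≤ 21221, while n = 104 gives 21528 > 21221; so the answer is 21115.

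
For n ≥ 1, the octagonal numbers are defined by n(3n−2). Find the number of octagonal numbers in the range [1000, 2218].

The n-th octagonal number is n(3n−2).
Smallest index with value ≥ 1000: n = 19 (giving 1045).
Largest index with value ≤ 2218: n = 27 (giving 2133).
Indices 19 through 27: 9 terms.

9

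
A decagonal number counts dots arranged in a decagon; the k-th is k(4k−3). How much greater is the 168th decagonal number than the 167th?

1337

Consecutive decagonal numbers differ by 8n − 7: here 8·168 − 7 = 1337.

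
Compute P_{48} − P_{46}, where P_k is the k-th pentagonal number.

281

48·(3·48 − 1)/2 = 3432 and 46·(3·46 − 1)/2 = 3151.
Difference: 3432 − 3151 = 281.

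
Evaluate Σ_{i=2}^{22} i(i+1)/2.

Σ i(i+1)/2 = (Σi² + Σi) / 2 over i = 2..22.
Σi = 253 − 1 = 252 and Σi² = 3795 − 1 = 3794.
(1·3794 + 1·252) / 2 = 4046/2 = 2023.

2023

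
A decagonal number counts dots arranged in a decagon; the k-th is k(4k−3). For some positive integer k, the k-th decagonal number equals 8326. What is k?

46

Set n(4n−3) = 8326, giving 4n² − 3n − 8326 = 0.
So n = (3 + 365) / 8 = 368/8 = 46.
Check: 46·(4·46 − 3) = 8326. ✓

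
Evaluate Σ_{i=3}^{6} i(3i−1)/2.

120

Σ i(3i−1)/2 = (3Σi² − Σi) / 2 over i = 3..6.
Σi = 21 − 3 = 18 and Σi² = 91 − 5 = 86.
(3·86 − 1·18) / 2 = 240/2 = 120.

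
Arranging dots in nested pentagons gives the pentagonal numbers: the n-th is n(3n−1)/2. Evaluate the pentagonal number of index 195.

The 195th pentagonal number is n(3n−1)/2 with n = 195.
195·(3·195 − 1)/2 = 195·584/2 = 195·292 = 56940.

56940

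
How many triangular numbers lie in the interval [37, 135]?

7

The n-th triangular number is n(n+1)/2.
Smallest index with value ≥ 37: n = 9 (giving 45).
Largest index with value ≤ 135: n = 15 (giving 120).
Indices 9 through 15: 7 terms.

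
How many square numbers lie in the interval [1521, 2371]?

10

The n-th square number is n².
Smallest index with value ≥ 1521: n = 39 (giving 1521).
Largest index with value ≤ 2371: n = 48 (giving 2304).
Indices 39 through 48: 10 terms.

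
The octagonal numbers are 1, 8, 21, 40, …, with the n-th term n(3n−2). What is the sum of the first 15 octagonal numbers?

3480

Σ i(3i−2) = 3Σi² − 2Σi over i = 1..15.
Σi = 120 and Σi² = 1240.
3·1240 − 2·120 = 3480.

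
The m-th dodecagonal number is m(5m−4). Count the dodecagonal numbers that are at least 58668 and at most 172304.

78

The n-th dodecagonal number is n(5n−4).
Smallest index with value ≥ 58668: n = 109 (giving 58969).
Largest index with value ≤ 172304: n = 186 (giving 172236).
Indices 109 through 186: 78 terms.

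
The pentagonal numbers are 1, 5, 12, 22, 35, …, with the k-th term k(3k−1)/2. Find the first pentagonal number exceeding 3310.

3432

Solve n(3n−1)/2 > 3310 for integer n.
The largest n with value ≤ 3310 is 47 (since 3290 ≤ 3310 < 3432), so the first above is n = 48, value 3432.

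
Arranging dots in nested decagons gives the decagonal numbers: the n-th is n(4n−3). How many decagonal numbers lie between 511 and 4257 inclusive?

22

The n-th decagonal number is n(4n−3).
Smallest index with value ≥ 511: n = 12 (giving 540).
Largest index with value ≤ 4257: n = 33 (giving 4257).
Indices 12 through 33: 22 terms.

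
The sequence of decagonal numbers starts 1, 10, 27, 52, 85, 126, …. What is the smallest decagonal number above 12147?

Solve n(4n−3) > 12147 for integer n.
The largest n with value ≤ 12147 is 55 (since 11935 ≤ 12147 < 12376), so the first above is n = 56, value 12376.

12376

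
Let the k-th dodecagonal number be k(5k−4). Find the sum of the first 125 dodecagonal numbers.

Σ i(5i−4) = 5Σi² − 4Σi over i = 1..125.
Σi = 7875 and Σi² = 658875.
5·658875 − 4·7875 = 3262875.

3262875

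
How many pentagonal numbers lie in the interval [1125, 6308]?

The n-th pentagonal number is n(3n−1)/2.
Smallest index with value ≥ 1125: n = 28 (giving 1162).
Largest index with value ≤ 6308: n = 65 (giving 6305).
Indices 28 through 65: 38 terms.

38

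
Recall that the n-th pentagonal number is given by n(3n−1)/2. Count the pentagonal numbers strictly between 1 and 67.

The n-th pentagonal number is n(3n−1)/2.
Smallest index with value > 1: n = 2 (giving 5).
Largest index with value < 67: n = 6 (giving 51).
Indices 2 through 6: 5 terms.

5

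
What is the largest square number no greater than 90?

81

Solve n² ≤ 90 for integer n.
n = 9 gives 81 ≤ 90, while n = 10 gives 100 > 90; so the answer is 81.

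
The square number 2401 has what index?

49

We need n² = 2401, so n = √2401 = 49.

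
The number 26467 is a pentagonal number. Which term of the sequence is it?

133

Set n(3n−1)/2 = 26467, giving 3n² − n − 52934 = 0.
The discriminant is 1 + 24·26467 = 635209, and √635209 = 797.
So n = (1 + 797) / 6 = 798/6 = 133.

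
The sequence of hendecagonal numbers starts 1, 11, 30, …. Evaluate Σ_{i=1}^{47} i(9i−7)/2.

Σ i(9i−7)/2 = (9Σi² − 7Σi) / 2 over i = 1..47.
Σi = 1128 and Σi² = 35720.
(9·35720 − 7·1128) / 2 = 313584/2 = 156792.

156792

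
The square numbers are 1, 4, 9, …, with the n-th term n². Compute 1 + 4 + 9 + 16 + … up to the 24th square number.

4900

Σ_{i=1}^{24} i² = 24·25·49/6 = 4900.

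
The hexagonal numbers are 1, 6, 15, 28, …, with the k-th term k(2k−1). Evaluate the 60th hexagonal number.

7140

The 60th hexagonal number is n(2n−1) with n = 60.
60·(2·60 − 1) = 60·119 = 7140.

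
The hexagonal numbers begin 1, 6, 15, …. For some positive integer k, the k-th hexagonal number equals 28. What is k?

Set n(2n−1) = 28, giving 2n² − n − 28 = 0.
The discriminant is 1 + 8·28 = 225, and √225 = 15.
So n = (1 + 15) / 4 = 16/4 = 4.
Check: 4·(2·4 − 1) = 28. ✓

4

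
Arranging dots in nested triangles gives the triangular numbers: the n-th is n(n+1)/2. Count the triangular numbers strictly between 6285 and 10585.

33

The n-th triangular number is n(n+1)/2.
Smallest index with value > 6285: n = 112 (giving 6328).
Largest index with value < 10585: n = 144 (giving 10440).
Indices 112 through 144: 33 terms.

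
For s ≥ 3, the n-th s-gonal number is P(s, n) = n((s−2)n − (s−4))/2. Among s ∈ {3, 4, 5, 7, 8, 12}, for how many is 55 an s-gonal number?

2

s = 3: P(3, 10) = 55. ✓
s = 4: P(4, 7) = 49 and P(4, 8) = 64; 55 is not s-gonal.
s = 5: P(5, 6) = 51 and P(5, 7) = 70; 55 is not s-gonal.
s = 7: P(7, 5) = 55. ✓
s = 8: P(8, 4) = 40 and P(8, 5) = 65; 55 is not s-gonal.
s = 12: P(12, 3) = 33 and P(12, 4) = 64; 55 is not s-gonal.
Hits: s ∈ {3, 7} → 2.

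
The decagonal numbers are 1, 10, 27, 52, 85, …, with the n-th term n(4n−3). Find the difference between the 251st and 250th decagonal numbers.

Consecutive decagonal numbers differ by 8n − 7: here 8·251 − 7 = 2001.

2001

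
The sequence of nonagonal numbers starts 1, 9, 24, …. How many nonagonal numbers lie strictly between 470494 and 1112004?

197

The n-th nonagonal number is n(7n−5)/2.
Smallest index with value > 470494: n = 368 (giving 473064).
Largest index with value < 1112004: n = 564 (giving 1111926).
Indices 368 through 564: 197 terms.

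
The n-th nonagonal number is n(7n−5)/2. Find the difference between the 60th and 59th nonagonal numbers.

414

Consecutive nonagonal numbers differ by 7n − 6: here 7·60 − 6 = 414.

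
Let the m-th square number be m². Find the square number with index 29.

841

The 29th square number is n² with n = 29.
29² = 841.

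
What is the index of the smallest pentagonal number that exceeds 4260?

54

Solve n(3n−1)/2 > 4260 for integer n.
The largest n with value ≤ 4260 is 53 (since 4187 ≤ 4260 < 4347), so the first above is n = 54, value 4347.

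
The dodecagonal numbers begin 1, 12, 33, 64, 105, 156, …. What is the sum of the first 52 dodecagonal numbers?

Σ i(5i−4) = 5Σi² − 4Σi over i = 1..52.
Σi = 1378 and Σi² = 48230.
5·48230 − 4·1378 = 235638.

235638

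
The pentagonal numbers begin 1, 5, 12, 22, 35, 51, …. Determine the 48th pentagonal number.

The 48th pentagonal number is n(3n−1)/2 with n = 48.
48·(3·48 − 1)/2 = 48·143/2 = 3432.

3432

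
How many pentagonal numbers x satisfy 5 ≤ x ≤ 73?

The n-th pentagonal number is n(3n−1)/2.
Smallest index with value ≥ 5: n = 2 (giving 5).
Largest index with value ≤ 73: n = 7 (giving 70).
Indices 2 through 7: 6 terms.

6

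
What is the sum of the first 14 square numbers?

1015

Σ_{i=1}^{14} i² = 14·15·29/6 = 1015.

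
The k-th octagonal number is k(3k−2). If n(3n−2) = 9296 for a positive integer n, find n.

Set n(3n−2) = 9296, giving 3n² − 2n − 9296 = 0.
The discriminant is 4 + 12·9296 = 111556, and √111556 = 334.
So n = (2 + 334) / 6 = 336/6 = 56.
Check: 56·(3·56 − 2) = 9296. ✓

56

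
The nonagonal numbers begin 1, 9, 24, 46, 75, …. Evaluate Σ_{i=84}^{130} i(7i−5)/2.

1901056

Σ i(7i−5)/2 = (7Σi² − 5Σi) / 2 over i = 84..130.
Σi = 8515 − 3486 = 5029 and Σi² = 740805 − 194054 = 546751.
(7·546751 − 5·5029) / 2 = 3802112/2 = 1901056.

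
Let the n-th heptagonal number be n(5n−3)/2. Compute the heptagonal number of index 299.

223054

299·(5·299 − 3)/2 = 299·1492/2 = 299·746 = 223054.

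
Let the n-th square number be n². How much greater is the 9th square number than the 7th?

9² = 81 and 7² = 49.
Difference: 81 − 49 = 32.

32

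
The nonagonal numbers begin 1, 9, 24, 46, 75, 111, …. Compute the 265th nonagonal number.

The 265th nonagonal number is n(7n−5)/2 with n = 265.
265·(7·265 − 5)/2 = 265·1850/2 = 265·925 = 245125.

245125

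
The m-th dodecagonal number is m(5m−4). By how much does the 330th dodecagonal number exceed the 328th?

6572

330·(5·330 − 4) = 543180 and 328·(5·328 − 4) = 536608.
Difference: 543180 − 536608 = 6572.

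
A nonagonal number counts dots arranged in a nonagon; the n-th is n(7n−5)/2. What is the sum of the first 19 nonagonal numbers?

Σ i(7i−5)/2 = (7Σi² − 5Σi) / 2 over i = 1..19.
Σi = 190 and Σi² = 2470.
(7·2470 − 5·190) / 2 = 16340/2 = 8170.

8170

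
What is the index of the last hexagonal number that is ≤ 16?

3

Solve n(2n−1) ≤ 16 for integer n.
n = 3 gives 15 ≤ 16, while n = 4 gives 28 > 16; so the answer is index 3.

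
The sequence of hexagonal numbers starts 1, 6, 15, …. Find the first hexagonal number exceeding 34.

45

Solve n(2n−1) > 34 for integer n.
The largest n with value ≤ 34 is 4 (since 28 ≤ 34 < 45), so the first above is n = 5, value 45.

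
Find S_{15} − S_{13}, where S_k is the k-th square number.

15² = 225 and 13² = 169.
Difference: 225 − 169 = 56.

56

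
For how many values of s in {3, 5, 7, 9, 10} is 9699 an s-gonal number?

s = 3: P(3, 138) = 9591 and P(3, 139) = 9730; 9699 is not s-gonal.
s = 5: P(5, 80) = 9560 and P(5, 81) = 9801; 9699 is not s-gonal.
s = 7: P(7, 62) = 9517 and P(7, 63) = 9828; 9699 is not s-gonal.
s = 9: P(9, 53) = 9699. ✓
s = 10: P(10, 49) = 9457 and P(10, 50) = 9850; 9699 is not s-gonal.
Hits: s ∈ {9} → 1.

1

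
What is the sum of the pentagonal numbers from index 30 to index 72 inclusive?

Σ i(3i−1)/2 = (3Σi² − Σi) / 2 over i = 30..72.
Σi = 2628 − 435 = 2193 and Σi² = 127020 − 8555 = 118465.
(3·118465 − 1·2193) / 2 = 353202/2 = 176601.

176601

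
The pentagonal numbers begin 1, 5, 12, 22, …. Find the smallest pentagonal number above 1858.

Solve n(3n−1)/2 > 1858 for integer n.
The largest n with value ≤ 1858 is 35 (since 1820 ≤ 1858 < 1926), so the first above is n = 36, value 1926.

1926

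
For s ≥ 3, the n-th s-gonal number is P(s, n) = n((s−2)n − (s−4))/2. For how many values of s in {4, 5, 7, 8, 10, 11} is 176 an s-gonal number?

2

s = 4: P(4, 13) = 169 and P(4, 14) = 196; 176 is not s-gonal.
s = 5: P(5, 11) = 176. ✓
s = 7: P(7, 8) = 148 and P(7, 9) = 189; 176 is not s-gonal.
s = 8: P(8, 8) = 176. ✓
s = 10: P(10, 7) = 175 and P(10, 8) = 232; 176 is not s-gonal.
s = 11: P(11, 6) = 141 and P(11, 7) = 196; 176 is not s-gonal.
Hits: s ∈ {5, 8} → 2.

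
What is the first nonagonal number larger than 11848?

Solve n(7n−5)/2 > 11848 for integer n.
The largest n with value ≤ 11848 is 58 (since 11629 ≤ 11848 < 12036), so the first above is n = 59, value 12036.

12036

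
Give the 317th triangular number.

50403

317·318/2 = 100806/2 = 50403.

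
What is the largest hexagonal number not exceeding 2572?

Solve n(2n−1) ≤ 2572 for integer n.
n = 36 gives 2556 ≤ 2572, while n = 37 gives 2701 > 2572; so the answer is 2556.

2556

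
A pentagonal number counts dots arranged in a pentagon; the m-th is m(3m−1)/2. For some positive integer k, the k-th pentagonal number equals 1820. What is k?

Set n(3n−1)/2 = 1820, giving 3n² − n − 3640 = 0.
The discriminant is 1 + 24·1820 = 43681, and √43681 = 209.
So n = (1 + 209) / 6 = 210/6 = 35.

35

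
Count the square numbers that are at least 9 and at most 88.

The n-th square number is n².
Smallest index with value ≥ 9: n = 3 (giving 9).
Largest index with value ≤ 88: n = 9 (giving 81).
Indices 3 through 9: 7 terms.

7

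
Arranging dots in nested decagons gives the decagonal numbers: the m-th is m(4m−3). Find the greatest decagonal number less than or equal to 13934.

Solve n(4n−3) ≤ 13934 for integer n.
n = 59 gives 13747 ≤ 13934, while n = 60 gives 14220 > 13934; so the answer is 13747.

13747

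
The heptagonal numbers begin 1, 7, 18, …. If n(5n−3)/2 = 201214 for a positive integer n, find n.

Set n(5n−3)/2 = 201214, giving 5n² − 3n − 402428 = 0.
The discriminant is 9 + 40·201214 = 8048569, and √8048569 = 2837.
So n = (3 + 2837) / 10 = 2840/10 = 284.

284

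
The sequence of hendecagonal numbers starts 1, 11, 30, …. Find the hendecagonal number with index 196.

The 196th hendecagonal number is n(9n−7)/2 with n = 196.
196·(9·196 − 7)/2 = 196·1757/2 = 172186.

172186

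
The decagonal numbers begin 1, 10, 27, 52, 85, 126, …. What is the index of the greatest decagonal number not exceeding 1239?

17

Solve n(4n−3) ≤ 1239 for integer n.
n = 17 gives 1105 ≤ 1239, while n = 18 gives 1242 > 1239; so the answer is index 17.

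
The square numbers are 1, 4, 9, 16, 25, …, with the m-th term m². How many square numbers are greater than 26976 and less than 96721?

The n-th square number is n².
Smallest index with value > 26976: n = 165 (giving 27225).
Largest index with value < 96721: n = 310 (giving 96100).
Indices 165 through 310: 146 terms.

146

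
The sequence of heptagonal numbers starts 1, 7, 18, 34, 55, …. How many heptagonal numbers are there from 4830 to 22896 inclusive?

The n-th heptagonal number is n(5n−3)/2.
Smallest index with value ≥ 4830: n = 45 (giving 4995).
Largest index with value ≤ 22896: n = 96 (giving 22896).
Indices 45 through 96: 52 terms.

52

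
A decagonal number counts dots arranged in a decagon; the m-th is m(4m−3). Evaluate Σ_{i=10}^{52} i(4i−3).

Σ i(4i−3) = 4Σi² − 3Σi over i = 10..52.
Σi = 1378 − 45 = 1333 and Σi² = 48230 − 285 = 47945.
4·47945 − 3·1333 = 187781.

187781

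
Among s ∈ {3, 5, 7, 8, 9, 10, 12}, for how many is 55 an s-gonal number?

s = 3: P(3, 10) = 55. ✓
s = 5: P(5, 6) = 51 and P(5, 7) = 70; 55 is not s-gonal.
s = 7: P(7, 5) = 55. ✓
s = 8: P(8, 4) = 40 and P(8, 5) = 65; 55 is not s-gonal.
s = 9: P(9, 4) = 46 and P(9, 5) = 75; 55 is not s-gonal.
s = 10: P(10, 4) = 52 and P(10, 5) = 85; 55 is not s-gonal.
s = 12: P(12, 3) = 33 and P(12, 4) = 64; 55 is not s-gonal.
Hits: s ∈ {3, 7} → 2.

2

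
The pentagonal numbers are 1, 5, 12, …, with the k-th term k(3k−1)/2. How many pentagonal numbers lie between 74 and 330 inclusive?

8

The n-th pentagonal number is n(3n−1)/2.
Smallest index with value ≥ 74: n = 8 (giving 92).
Largest index with value ≤ 330: n = 15 (giving 330).
Indices 8 through 15: 8 terms.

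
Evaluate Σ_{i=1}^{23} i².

4324

Σ_{i=1}^{23} i² = 23·24·47/6 = 4324.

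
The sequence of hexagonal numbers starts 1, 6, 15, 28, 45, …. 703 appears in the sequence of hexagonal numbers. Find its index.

19

Set n(2n−1) = 703, giving 2n² − n − 703 = 0.
So n = (1 + 75) / 4 = 76/4 = 19.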